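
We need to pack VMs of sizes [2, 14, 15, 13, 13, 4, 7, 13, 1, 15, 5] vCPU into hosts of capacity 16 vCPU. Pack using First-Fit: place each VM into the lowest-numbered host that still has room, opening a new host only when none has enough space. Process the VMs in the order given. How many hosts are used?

7 hosts

host 1: place 2 vCPU, 14 vCPU left
host 1: place 14 vCPU, 0 vCPU left
host 2: place 15 vCPU, 1 vCPU left
host 3: place 13 vCPU, 3 vCPU left
host 4: place 13 vCPU, 3 vCPU left
host 5: place 4 vCPU, 12 vCPU left
host 5: place 7 vCPU, 5 vCPU left
host 6: place 13 vCPU, 3 vCPU left
host 2: place 1 vCPU, 0 vCPU left
host 7: place 15 vCPU, 1 vCPU left
host 5: place 5 vCPU, 0 vCPU left
Final hosts: [2,14] [15,1] [13] [13] [4,7,5] [13] [15].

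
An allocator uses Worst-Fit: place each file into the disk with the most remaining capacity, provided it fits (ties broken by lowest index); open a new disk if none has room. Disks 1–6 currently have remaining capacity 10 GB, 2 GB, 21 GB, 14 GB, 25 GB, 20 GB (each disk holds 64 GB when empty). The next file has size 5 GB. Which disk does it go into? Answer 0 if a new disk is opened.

Disks with room: disk 1 (10 GB), disk 3 (21 GB), disk 4 (14 GB), disk 5 (25 GB), disk 6 (20 GB).
Most room is disk 5 with 25 GB free.

5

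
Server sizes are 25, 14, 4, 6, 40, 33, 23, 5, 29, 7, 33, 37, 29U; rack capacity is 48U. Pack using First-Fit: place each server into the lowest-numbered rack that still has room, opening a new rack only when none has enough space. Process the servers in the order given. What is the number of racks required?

Put 25U in rack 1; 23U remain.
Put 14U in rack 1; 9U remain.
Put 4U in rack 1; 5U remain.
Put 6U in rack 2; 42U remain.
Put 40U in rack 2; 2U remain.
Put 33U in rack 3; 15U remain.
Put 23U in rack 4; 25U remain.
Put 5U in rack 1; 0U remain.
Put 29U in rack 5; 19U remain.
Put 7U in rack 3; 8U remain.
Put 33U in rack 6; 15U remain.
Put 37U in rack 7; 11U remain.
Put 29U in rack 8; 19U remain.
Final racks: [25,14,4,5] [6,40] [33,7] [23] [29] [33] [37] [29].

8 racks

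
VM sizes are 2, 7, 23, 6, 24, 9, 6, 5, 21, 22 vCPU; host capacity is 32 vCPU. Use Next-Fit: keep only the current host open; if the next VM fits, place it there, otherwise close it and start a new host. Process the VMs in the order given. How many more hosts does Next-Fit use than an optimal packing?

Next-Fit: [2,7,23] [6,24] [9,6,5] [21] [22] → 5 hosts.
Total size 125 vCPU; any packing needs at least ⌈125/32⌉ = 4 hosts.
An optimal packing achieves that bound: [24,7] [23,9] [22,6,2] [21,6,5] → 4 hosts.
Excess: 5 − 4 = 1.

1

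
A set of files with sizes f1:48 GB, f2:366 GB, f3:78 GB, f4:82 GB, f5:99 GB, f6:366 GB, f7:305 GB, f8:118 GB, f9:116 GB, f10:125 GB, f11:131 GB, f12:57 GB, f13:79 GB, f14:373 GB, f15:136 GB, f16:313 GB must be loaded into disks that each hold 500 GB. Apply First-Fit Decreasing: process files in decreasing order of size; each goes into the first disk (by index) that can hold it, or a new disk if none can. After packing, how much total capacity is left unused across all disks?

208

Sorted descending: 373, 366, 366, 313, 305, 136, 131, 125, 118, 116, 99, 82, 79, 78, 57, 48.
373 GB → disk 1 (remaining 127 GB)
366 GB → disk 2 (remaining 134 GB)
366 GB → disk 3 (remaining 134 GB)
313 GB → disk 4 (remaining 187 GB)
305 GB → disk 5 (remaining 195 GB)
136 GB → disk 4 (remaining 51 GB)
131 GB → disk 2 (remaining 3 GB)
125 GB → disk 1 (remaining 2 GB)
118 GB → disk 3 (remaining 16 GB)
116 GB → disk 5 (remaining 79 GB)
99 GB → disk 6 (remaining 401 GB)
82 GB → disk 6 (remaining 319 GB)
79 GB → disk 5 (remaining 0 GB)
78 GB → disk 6 (remaining 241 GB)
57 GB → disk 6 (remaining 184 GB)
48 GB → disk 4 (remaining 3 GB)
6 disks × 500 GB = 3000 GB; used 2792 GB; unused 208 GB.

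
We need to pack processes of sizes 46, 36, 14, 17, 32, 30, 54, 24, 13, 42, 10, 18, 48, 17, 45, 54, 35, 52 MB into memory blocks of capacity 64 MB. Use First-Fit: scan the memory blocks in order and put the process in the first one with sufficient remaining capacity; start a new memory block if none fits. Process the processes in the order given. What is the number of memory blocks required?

11 memory blocks

46 MB → memory block 1 (remaining 18 MB)
36 MB → memory block 2 (remaining 28 MB)
14 MB → memory block 1 (remaining 4 MB)
17 MB → memory block 2 (remaining 11 MB)
32 MB → memory block 3 (remaining 32 MB)
30 MB → memory block 3 (remaining 2 MB)
54 MB → memory block 4 (remaining 10 MB)
24 MB → memory block 5 (remaining 40 MB)
13 MB → memory block 5 (remaining 27 MB)
42 MB → memory block 6 (remaining 22 MB)
10 MB → memory block 2 (remaining 1 MB)
18 MB → memory block 5 (remaining 9 MB)
48 MB → memory block 7 (remaining 16 MB)
17 MB → memory block 6 (remaining 5 MB)
45 MB → memory block 8 (remaining 19 MB)
54 MB → memory block 9 (remaining 10 MB)
35 MB → memory block 10 (remaining 29 MB)
52 MB → memory block 11 (remaining 12 MB)
Final memory blocks: [46,14] [36,17,10] [32,30] [54] [24,13,18] [42,17] [48] [45] [54] [35] [52].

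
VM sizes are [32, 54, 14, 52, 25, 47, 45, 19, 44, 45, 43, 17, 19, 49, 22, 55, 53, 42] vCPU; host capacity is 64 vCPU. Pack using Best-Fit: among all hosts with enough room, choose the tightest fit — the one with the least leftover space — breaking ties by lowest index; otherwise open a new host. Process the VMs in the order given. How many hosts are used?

13

host 1: place 32 vCPU, 32 vCPU left
host 2: place 54 vCPU, 10 vCPU left
host 1: place 14 vCPU, 18 vCPU left
host 3: place 52 vCPU, 12 vCPU left
host 4: place 25 vCPU, 39 vCPU left
host 5: place 47 vCPU, 17 vCPU left
host 6: place 45 vCPU, 19 vCPU left
host 6: place 19 vCPU, 0 vCPU left
host 7: place 44 vCPU, 20 vCPU left
host 8: place 45 vCPU, 19 vCPU left
host 9: place 43 vCPU, 21 vCPU left
host 5: place 17 vCPU, 0 vCPU left
host 8: place 19 vCPU, 0 vCPU left
host 10: place 49 vCPU, 15 vCPU left
host 4: place 22 vCPU, 17 vCPU left
host 11: place 55 vCPU, 9 vCPU left
host 12: place 53 vCPU, 11 vCPU left
host 13: place 42 vCPU, 22 vCPU left
Final hosts: [32,14] [54] [52] [25,22] [47,17] [45,19] [44] [45,19] [43] [49] [55] [53] [42].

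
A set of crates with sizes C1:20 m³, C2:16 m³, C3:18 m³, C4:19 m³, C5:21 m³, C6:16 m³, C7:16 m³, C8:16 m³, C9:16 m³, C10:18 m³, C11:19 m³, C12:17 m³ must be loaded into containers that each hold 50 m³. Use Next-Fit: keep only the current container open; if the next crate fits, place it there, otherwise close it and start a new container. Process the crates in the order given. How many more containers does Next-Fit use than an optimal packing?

Next-Fit: [20,16] [18,19] [21,16] [16,16,16] [18,19] [17] → 6 containers.
Total size 212 m³; any packing needs at least ⌈212/50⌉ = 5 containers.
An optimal packing achieves that bound: [21,20] [19,19] [18,18] [17,16,16] [16,16,16] → 5 containers.
Excess: 6 − 5 = 1.

1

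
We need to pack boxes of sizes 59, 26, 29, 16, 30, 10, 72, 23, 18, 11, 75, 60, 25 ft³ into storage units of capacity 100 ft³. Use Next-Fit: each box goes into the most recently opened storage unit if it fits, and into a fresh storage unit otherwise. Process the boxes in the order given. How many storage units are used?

6 storage units

59 ft³ → storage unit 1 (remaining 41 ft³)
26 ft³ → storage unit 1 (remaining 15 ft³)
29 ft³ → storage unit 2 (remaining 71 ft³)
16 ft³ → storage unit 2 (remaining 55 ft³)
30 ft³ → storage unit 2 (remaining 25 ft³)
10 ft³ → storage unit 2 (remaining 15 ft³)
72 ft³ → storage unit 3 (remaining 28 ft³)
23 ft³ → storage unit 3 (remaining 5 ft³)
18 ft³ → storage unit 4 (remaining 82 ft³)
11 ft³ → storage unit 4 (remaining 71 ft³)
75 ft³ → storage unit 5 (remaining 25 ft³)
60 ft³ → storage unit 6 (remaining 40 ft³)
25 ft³ → storage unit 6 (remaining 15 ft³)
Final storage units: [59,26] [29,16,30,10] [72,23] [18,11] [75] [60,25].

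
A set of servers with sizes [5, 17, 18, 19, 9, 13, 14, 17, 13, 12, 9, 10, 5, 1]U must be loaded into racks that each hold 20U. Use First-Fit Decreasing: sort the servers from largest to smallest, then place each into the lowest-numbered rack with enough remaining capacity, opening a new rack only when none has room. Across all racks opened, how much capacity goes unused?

38

Sorted descending: 19, 18, 17, 17, 14, 13, 13, 12, 10, 9, 9, 5, 5, 1.
19U → rack 1 (remaining 1U)
18U → rack 2 (remaining 2U)
17U → rack 3 (remaining 3U)
17U → rack 4 (remaining 3U)
14U → rack 5 (remaining 6U)
13U → rack 6 (remaining 7U)
13U → rack 7 (remaining 7U)
12U → rack 8 (remaining 8U)
10U → rack 9 (remaining 10U)
9U → rack 9 (remaining 1U)
9U → rack 10 (remaining 11U)
5U → rack 5 (remaining 1U)
5U → rack 6 (remaining 2U)
1U → rack 1 (remaining 0U)
10 racks × 20U = 200U; used 162U; unused 38U.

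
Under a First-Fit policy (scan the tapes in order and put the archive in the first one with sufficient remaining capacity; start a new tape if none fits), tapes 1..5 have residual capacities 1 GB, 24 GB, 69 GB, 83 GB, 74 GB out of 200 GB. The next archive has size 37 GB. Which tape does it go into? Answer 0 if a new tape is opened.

3

Tapes with room: tape 3 (69 GB), tape 4 (83 GB), tape 5 (74 GB).
The first with room is tape 3.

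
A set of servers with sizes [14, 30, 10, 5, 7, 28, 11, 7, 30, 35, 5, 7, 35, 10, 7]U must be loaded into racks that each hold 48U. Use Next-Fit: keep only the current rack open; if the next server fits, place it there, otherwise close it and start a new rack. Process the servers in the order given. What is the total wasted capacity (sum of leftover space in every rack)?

rack 1: place 14U, 34U left
rack 1: place 30U, 4U left
rack 2: place 10U, 38U left
rack 2: place 5U, 33U left
rack 2: place 7U, 26U left
rack 3: place 28U, 20U left
rack 3: place 11U, 9U left
rack 3: place 7U, 2U left
rack 4: place 30U, 18U left
rack 5: place 35U, 13U left
rack 5: place 5U, 8U left
rack 5: place 7U, 1U left
rack 6: place 35U, 13U left
rack 6: place 10U, 3U left
rack 7: place 7U, 41U left
7 racks × 48U = 336U; used 241U; unused 95U.

95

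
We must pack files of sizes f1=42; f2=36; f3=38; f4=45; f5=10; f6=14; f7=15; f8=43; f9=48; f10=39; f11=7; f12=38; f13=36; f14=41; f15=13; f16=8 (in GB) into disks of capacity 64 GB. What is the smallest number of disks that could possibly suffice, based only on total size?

Total size = 42 + 36 + 38 + 45 + 10 + 14 + 15 + 43 + 48 + 39 + 7 + 38 + 36 + 41 + 13 + 8 = 473 GB.
⌈473 / 64⌉ = 8.

8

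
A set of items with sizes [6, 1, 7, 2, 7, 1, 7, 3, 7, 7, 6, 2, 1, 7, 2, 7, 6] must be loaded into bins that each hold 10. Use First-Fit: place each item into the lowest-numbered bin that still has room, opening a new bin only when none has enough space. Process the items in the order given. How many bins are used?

10

6 → bin 1 (remaining 4)
1 → bin 1 (remaining 3)
7 → bin 2 (remaining 3)
2 → bin 1 (remaining 1)
7 → bin 3 (remaining 3)
1 → bin 1 (remaining 0)
7 → bin 4 (remaining 3)
3 → bin 2 (remaining 0)
7 → bin 5 (remaining 3)
7 → bin 6 (remaining 3)
6 → bin 7 (remaining 4)
2 → bin 3 (remaining 1)
1 → bin 3 (remaining 0)
7 → bin 8 (remaining 3)
2 → bin 4 (remaining 1)
7 → bin 9 (remaining 3)
6 → bin 10 (remaining 4)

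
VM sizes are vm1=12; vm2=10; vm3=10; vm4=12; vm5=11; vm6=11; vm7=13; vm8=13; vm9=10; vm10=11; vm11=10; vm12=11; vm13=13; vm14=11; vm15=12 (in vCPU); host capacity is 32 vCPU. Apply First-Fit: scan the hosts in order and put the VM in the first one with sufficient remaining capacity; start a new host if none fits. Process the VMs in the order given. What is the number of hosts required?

7 hosts

Put vm1 (12 vCPU) in host 1; 20 vCPU remain.
Put vm2 (10 vCPU) in host 1; 10 vCPU remain.
Put vm3 (10 vCPU) in host 1; 0 vCPU remain.
Put vm4 (12 vCPU) in host 2; 20 vCPU remain.
Put vm5 (11 vCPU) in host 2; 9 vCPU remain.
Put vm6 (11 vCPU) in host 3; 21 vCPU remain.
Put vm7 (13 vCPU) in host 3; 8 vCPU remain.
Put vm8 (13 vCPU) in host 4; 19 vCPU remain.
Put vm9 (10 vCPU) in host 4; 9 vCPU remain.
Put vm10 (11 vCPU) in host 5; 21 vCPU remain.
Put vm11 (10 vCPU) in host 5; 11 vCPU remain.
Put vm12 (11 vCPU) in host 5; 0 vCPU remain.
Put vm13 (13 vCPU) in host 6; 19 vCPU remain.
Put vm14 (11 vCPU) in host 6; 8 vCPU remain.
Put vm15 (12 vCPU) in host 7; 20 vCPU remain.
Final hosts: [12,10,10] [12,11] [11,13] [13,10] [11,10,11] [13,11] [12].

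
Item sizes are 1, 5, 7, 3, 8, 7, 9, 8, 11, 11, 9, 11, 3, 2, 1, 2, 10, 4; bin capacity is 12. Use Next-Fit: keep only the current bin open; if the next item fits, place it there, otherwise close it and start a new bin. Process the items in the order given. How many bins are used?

13

Put 1 in bin 1; 11 remain.
Put 5 in bin 1; 6 remain.
Put 7 in bin 2; 5 remain.
Put 3 in bin 2; 2 remain.
Put 8 in bin 3; 4 remain.
Put 7 in bin 4; 5 remain.
Put 9 in bin 5; 3 remain.
Put 8 in bin 6; 4 remain.
Put 11 in bin 7; 1 remain.
Put 11 in bin 8; 1 remain.
Put 9 in bin 9; 3 remain.
Put 11 in bin 10; 1 remain.
Put 3 in bin 11; 9 remain.
Put 2 in bin 11; 7 remain.
Put 1 in bin 11; 6 remain.
Put 2 in bin 11; 4 remain.
Put 10 in bin 12; 2 remain.
Put 4 in bin 13; 8 remain.
Final bins: [1,5] [7,3] [8] [7] [9] [8] [11] [11] [9] [11] [3,2,1,2] [10] [4].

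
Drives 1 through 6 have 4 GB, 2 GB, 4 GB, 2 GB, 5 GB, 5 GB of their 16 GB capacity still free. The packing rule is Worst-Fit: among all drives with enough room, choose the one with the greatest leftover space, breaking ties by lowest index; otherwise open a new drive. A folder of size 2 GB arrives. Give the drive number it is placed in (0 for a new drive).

5

Drives with room: drive 1 (4 GB), drive 2 (2 GB), drive 3 (4 GB), drive 4 (2 GB), drive 5 (5 GB), drive 6 (5 GB).
Most room is drive 5 with 5 GB free.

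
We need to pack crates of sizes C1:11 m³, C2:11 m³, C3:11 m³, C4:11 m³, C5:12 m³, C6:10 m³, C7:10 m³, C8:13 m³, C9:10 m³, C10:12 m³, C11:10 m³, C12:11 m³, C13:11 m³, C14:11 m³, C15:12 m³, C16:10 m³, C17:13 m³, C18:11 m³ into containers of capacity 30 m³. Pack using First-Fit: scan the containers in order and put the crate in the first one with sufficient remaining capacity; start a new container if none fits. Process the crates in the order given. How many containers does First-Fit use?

9 containers

container 1: place C1 (11 m³), 19 m³ left
container 1: place C2 (11 m³), 8 m³ left
container 2: place C3 (11 m³), 19 m³ left
container 2: place C4 (11 m³), 8 m³ left
container 3: place C5 (12 m³), 18 m³ left
container 3: place C6 (10 m³), 8 m³ left
container 4: place C7 (10 m³), 20 m³ left
container 4: place C8 (13 m³), 7 m³ left
container 5: place C9 (10 m³), 20 m³ left
container 5: place C10 (12 m³), 8 m³ left
container 6: place C11 (10 m³), 20 m³ left
container 6: place C12 (11 m³), 9 m³ left
container 7: place C13 (11 m³), 19 m³ left
container 7: place C14 (11 m³), 8 m³ left
container 8: place C15 (12 m³), 18 m³ left
container 8: place C16 (10 m³), 8 m³ left
container 9: place C17 (13 m³), 17 m³ left
container 9: place C18 (11 m³), 6 m³ left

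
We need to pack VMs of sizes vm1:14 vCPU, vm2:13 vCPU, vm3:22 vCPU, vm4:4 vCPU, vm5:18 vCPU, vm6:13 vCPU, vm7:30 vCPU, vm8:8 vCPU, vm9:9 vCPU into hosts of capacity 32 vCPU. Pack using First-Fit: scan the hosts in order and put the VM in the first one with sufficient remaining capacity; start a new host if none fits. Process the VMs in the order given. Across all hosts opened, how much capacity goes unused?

vm1 (14 vCPU) → host 1 (remaining 18 vCPU)
vm2 (13 vCPU) → host 1 (remaining 5 vCPU)
vm3 (22 vCPU) → host 2 (remaining 10 vCPU)
vm4 (4 vCPU) → host 1 (remaining 1 vCPU)
vm5 (18 vCPU) → host 3 (remaining 14 vCPU)
vm6 (13 vCPU) → host 3 (remaining 1 vCPU)
vm7 (30 vCPU) → host 4 (remaining 2 vCPU)
vm8 (8 vCPU) → host 2 (remaining 2 vCPU)
vm9 (9 vCPU) → host 5 (remaining 23 vCPU)
5 hosts × 32 vCPU = 160 vCPU; used 131 vCPU; unused 29 vCPU.

29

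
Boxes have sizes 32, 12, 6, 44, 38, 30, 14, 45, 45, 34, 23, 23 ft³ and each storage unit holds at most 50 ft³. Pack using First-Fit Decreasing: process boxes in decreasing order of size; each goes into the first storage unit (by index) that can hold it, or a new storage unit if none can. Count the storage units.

8

Sorted descending: 45, 45, 44, 38, 34, 32, 30, 23, 23, 14, 12, 6.
45 ft³ → storage unit 1 (remaining 5 ft³)
45 ft³ → storage unit 2 (remaining 5 ft³)
44 ft³ → storage unit 3 (remaining 6 ft³)
38 ft³ → storage unit 4 (remaining 12 ft³)
34 ft³ → storage unit 5 (remaining 16 ft³)
32 ft³ → storage unit 6 (remaining 18 ft³)
30 ft³ → storage unit 7 (remaining 20 ft³)
23 ft³ → storage unit 8 (remaining 27 ft³)
23 ft³ → storage unit 8 (remaining 4 ft³)
14 ft³ → storage unit 5 (remaining 2 ft³)
12 ft³ → storage unit 4 (remaining 0 ft³)
6 ft³ → storage unit 3 (remaining 0 ft³)
Final storage units: [45] [45] [44,6] [38,12] [34,14] [32] [30] [23,23].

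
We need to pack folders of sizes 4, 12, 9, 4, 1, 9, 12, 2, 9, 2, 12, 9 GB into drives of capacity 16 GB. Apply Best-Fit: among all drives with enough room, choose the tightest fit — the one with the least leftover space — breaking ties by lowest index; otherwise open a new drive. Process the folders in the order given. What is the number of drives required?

7 drives

4 GB → drive 1 (remaining 12 GB)
12 GB → drive 1 (remaining 0 GB)
9 GB → drive 2 (remaining 7 GB)
4 GB → drive 2 (remaining 3 GB)
1 GB → drive 2 (remaining 2 GB)
9 GB → drive 3 (remaining 7 GB)
12 GB → drive 4 (remaining 4 GB)
2 GB → drive 2 (remaining 0 GB)
9 GB → drive 5 (remaining 7 GB)
2 GB → drive 4 (remaining 2 GB)
12 GB → drive 6 (remaining 4 GB)
9 GB → drive 7 (remaining 7 GB)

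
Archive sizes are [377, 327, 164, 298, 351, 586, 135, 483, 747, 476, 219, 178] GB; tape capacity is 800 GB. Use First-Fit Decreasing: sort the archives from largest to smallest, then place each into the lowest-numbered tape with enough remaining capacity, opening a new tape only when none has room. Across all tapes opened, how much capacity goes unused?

Sorted descending: 747, 586, 483, 476, 377, 351, 327, 298, 219, 178, 164, 135.
tape 1: place 747 GB, 53 GB left
tape 2: place 586 GB, 214 GB left
tape 3: place 483 GB, 317 GB left
tape 4: place 476 GB, 324 GB left
tape 5: place 377 GB, 423 GB left
tape 5: place 351 GB, 72 GB left
tape 6: place 327 GB, 473 GB left
tape 3: place 298 GB, 19 GB left
tape 4: place 219 GB, 105 GB left
tape 2: place 178 GB, 36 GB left
tape 6: place 164 GB, 309 GB left
tape 6: place 135 GB, 174 GB left
6 tapes × 800 GB = 4800 GB; used 4341 GB; unused 459 GB.

459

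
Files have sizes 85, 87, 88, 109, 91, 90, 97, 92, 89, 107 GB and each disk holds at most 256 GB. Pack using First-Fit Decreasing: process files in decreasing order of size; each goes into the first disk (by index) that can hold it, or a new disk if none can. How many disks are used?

5

Sorted descending: 109, 107, 97, 92, 91, 90, 89, 88, 87, 85.
109 GB → disk 1 (remaining 147 GB)
107 GB → disk 1 (remaining 40 GB)
97 GB → disk 2 (remaining 159 GB)
92 GB → disk 2 (remaining 67 GB)
91 GB → disk 3 (remaining 165 GB)
90 GB → disk 3 (remaining 75 GB)
89 GB → disk 4 (remaining 167 GB)
88 GB → disk 4 (remaining 79 GB)
87 GB → disk 5 (remaining 169 GB)
85 GB → disk 5 (remaining 84 GB)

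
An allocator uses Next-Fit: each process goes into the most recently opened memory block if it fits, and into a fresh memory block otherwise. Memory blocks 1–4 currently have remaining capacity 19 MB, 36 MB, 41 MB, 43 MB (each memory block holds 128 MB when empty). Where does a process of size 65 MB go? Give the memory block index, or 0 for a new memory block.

Next-Fit only looks at memory block 4, which has 43 MB free.
65 MB does not fit, so a new memory block is opened.

0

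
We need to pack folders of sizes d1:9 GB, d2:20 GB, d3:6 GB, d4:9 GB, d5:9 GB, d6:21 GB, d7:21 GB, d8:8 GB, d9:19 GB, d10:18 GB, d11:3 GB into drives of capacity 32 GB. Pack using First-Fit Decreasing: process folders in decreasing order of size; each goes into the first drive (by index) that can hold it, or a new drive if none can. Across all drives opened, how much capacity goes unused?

Sorted descending: 21, 21, 20, 19, 18, 9, 9, 9, 8, 6, 3.
Put 21 GB in drive 1; 11 GB remain.
Put 21 GB in drive 2; 11 GB remain.
Put 20 GB in drive 3; 12 GB remain.
Put 19 GB in drive 4; 13 GB remain.
Put 18 GB in drive 5; 14 GB remain.
Put 9 GB in drive 1; 2 GB remain.
Put 9 GB in drive 2; 2 GB remain.
Put 9 GB in drive 3; 3 GB remain.
Put 8 GB in drive 4; 5 GB remain.
Put 6 GB in drive 5; 8 GB remain.
Put 3 GB in drive 3; 0 GB remain.
5 drives × 32 GB = 160 GB; used 143 GB; unused 17 GB.

17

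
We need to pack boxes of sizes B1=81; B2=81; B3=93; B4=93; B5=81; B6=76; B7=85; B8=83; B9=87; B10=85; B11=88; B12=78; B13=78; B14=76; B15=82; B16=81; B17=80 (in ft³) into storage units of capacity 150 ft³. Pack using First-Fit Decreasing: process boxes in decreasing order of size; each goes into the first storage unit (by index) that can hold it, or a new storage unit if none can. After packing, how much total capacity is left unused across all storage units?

1142

Sorted descending: 93, 93, 88, 87, 85, 85, 83, 82, 81, 81, 81, 81, 80, 78, 78, 76, 76.
93 ft³ → storage unit 1 (remaining 57 ft³)
93 ft³ → storage unit 2 (remaining 57 ft³)
88 ft³ → storage unit 3 (remaining 62 ft³)
87 ft³ → storage unit 4 (remaining 63 ft³)
85 ft³ → storage unit 5 (remaining 65 ft³)
85 ft³ → storage unit 6 (remaining 65 ft³)
83 ft³ → storage unit 7 (remaining 67 ft³)
82 ft³ → storage unit 8 (remaining 68 ft³)
81 ft³ → storage unit 9 (remaining 69 ft³)
81 ft³ → storage unit 10 (remaining 69 ft³)
81 ft³ → storage unit 11 (remaining 69 ft³)
81 ft³ → storage unit 12 (remaining 69 ft³)
80 ft³ → storage unit 13 (remaining 70 ft³)
78 ft³ → storage unit 14 (remaining 72 ft³)
78 ft³ → storage unit 15 (remaining 72 ft³)
76 ft³ → storage unit 16 (remaining 74 ft³)
76 ft³ → storage unit 17 (remaining 74 ft³)
17 storage units × 150 ft³ = 2550 ft³; used 1408 ft³; unused 1142 ft³.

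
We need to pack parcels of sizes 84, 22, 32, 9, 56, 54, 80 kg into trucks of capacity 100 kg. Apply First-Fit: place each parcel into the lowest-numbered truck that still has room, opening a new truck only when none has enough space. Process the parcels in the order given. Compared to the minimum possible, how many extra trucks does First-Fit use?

1

First-Fit: [84,9] [22,32] [56] [54] [80] → 5 trucks.
Total size 337 kg; any packing needs at least ⌈337/100⌉ = 4 trucks.
An optimal packing achieves that bound: [84,9] [80] [56,32] [54,22] → 4 trucks.
Excess: 5 − 4 = 1.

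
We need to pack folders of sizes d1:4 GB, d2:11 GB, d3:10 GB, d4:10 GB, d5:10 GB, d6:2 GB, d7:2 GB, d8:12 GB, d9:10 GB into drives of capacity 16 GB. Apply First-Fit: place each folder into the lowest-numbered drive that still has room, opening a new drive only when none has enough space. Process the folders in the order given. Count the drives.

drive 1: place d1 (4 GB), 12 GB left
drive 1: place d2 (11 GB), 1 GB left
drive 2: place d3 (10 GB), 6 GB left
drive 3: place d4 (10 GB), 6 GB left
drive 4: place d5 (10 GB), 6 GB left
drive 2: place d6 (2 GB), 4 GB left
drive 2: place d7 (2 GB), 2 GB left
drive 5: place d8 (12 GB), 4 GB left
drive 6: place d9 (10 GB), 6 GB left

6 drives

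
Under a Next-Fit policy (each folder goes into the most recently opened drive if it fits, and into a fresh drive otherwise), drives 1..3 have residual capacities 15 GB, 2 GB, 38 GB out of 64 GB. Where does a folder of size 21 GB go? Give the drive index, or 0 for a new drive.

Next-Fit only looks at drive 3, which has 38 GB free.
21 GB fits there.

3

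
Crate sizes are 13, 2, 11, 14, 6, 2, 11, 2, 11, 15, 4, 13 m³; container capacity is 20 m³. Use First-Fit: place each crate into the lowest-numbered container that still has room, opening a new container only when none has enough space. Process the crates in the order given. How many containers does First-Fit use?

7 containers

container 1: place 13 m³, 7 m³ left
container 1: place 2 m³, 5 m³ left
container 2: place 11 m³, 9 m³ left
container 3: place 14 m³, 6 m³ left
container 2: place 6 m³, 3 m³ left
container 1: place 2 m³, 3 m³ left
container 4: place 11 m³, 9 m³ left
container 1: place 2 m³, 1 m³ left
container 5: place 11 m³, 9 m³ left
container 6: place 15 m³, 5 m³ left
container 3: place 4 m³, 2 m³ left
container 7: place 13 m³, 7 m³ left
Final containers: [13,2,2,2] [11,6] [14,4] [11] [11] [15] [13].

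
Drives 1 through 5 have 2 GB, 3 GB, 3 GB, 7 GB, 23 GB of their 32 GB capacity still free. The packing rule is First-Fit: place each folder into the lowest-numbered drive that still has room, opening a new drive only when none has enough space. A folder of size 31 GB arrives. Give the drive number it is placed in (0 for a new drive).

0

No drive has ≥ 31 GB free, so a new drive is opened.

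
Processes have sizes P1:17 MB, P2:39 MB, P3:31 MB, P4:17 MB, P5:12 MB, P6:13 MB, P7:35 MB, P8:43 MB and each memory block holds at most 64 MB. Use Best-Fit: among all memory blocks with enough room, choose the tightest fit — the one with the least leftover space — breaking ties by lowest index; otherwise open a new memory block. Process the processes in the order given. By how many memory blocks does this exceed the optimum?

0

Best-Fit: [17,39] [31,17,12] [13,35] [43] → 4 memory blocks.
Total size 207 MB; any packing needs at least ⌈207/64⌉ = 4 memory blocks.
So 4 is already optimal.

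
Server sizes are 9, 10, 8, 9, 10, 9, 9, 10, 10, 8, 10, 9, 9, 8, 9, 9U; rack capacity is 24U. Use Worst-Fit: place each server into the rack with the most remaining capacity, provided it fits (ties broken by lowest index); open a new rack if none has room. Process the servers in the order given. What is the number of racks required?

8 racks

Put 9U in rack 1; 15U remain.
Put 10U in rack 1; 5U remain.
Put 8U in rack 2; 16U remain.
Put 9U in rack 2; 7U remain.
Put 10U in rack 3; 14U remain.
Put 9U in rack 3; 5U remain.
Put 9U in rack 4; 15U remain.
Put 10U in rack 4; 5U remain.
Put 10U in rack 5; 14U remain.
Put 8U in rack 5; 6U remain.
Put 10U in rack 6; 14U remain.
Put 9U in rack 6; 5U remain.
Put 9U in rack 7; 15U remain.
Put 8U in rack 7; 7U remain.
Put 9U in rack 8; 15U remain.
Put 9U in rack 8; 6U remain.
Final racks: [9,10] [8,9] [10,9] [9,10] [10,8] [10,9] [9,8] [9,9].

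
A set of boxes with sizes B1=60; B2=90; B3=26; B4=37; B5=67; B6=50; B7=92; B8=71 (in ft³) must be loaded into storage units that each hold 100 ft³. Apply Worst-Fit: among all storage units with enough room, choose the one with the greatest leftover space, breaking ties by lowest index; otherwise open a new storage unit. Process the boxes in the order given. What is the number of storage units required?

Put B1 (60 ft³) in storage unit 1; 40 ft³ remain.
Put B2 (90 ft³) in storage unit 2; 10 ft³ remain.
Put B3 (26 ft³) in storage unit 1; 14 ft³ remain.
Put B4 (37 ft³) in storage unit 3; 63 ft³ remain.
Put B5 (67 ft³) in storage unit 4; 33 ft³ remain.
Put B6 (50 ft³) in storage unit 3; 13 ft³ remain.
Put B7 (92 ft³) in storage unit 5; 8 ft³ remain.
Put B8 (71 ft³) in storage unit 6; 29 ft³ remain.
Final storage units: [60,26] [90] [37,50] [67] [92] [71].

6 storage units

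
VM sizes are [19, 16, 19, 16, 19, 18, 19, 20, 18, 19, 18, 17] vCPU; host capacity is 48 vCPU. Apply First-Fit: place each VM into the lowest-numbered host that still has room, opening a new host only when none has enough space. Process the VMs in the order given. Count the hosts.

host 1: place 19 vCPU, 29 vCPU left
host 1: place 16 vCPU, 13 vCPU left
host 2: place 19 vCPU, 29 vCPU left
host 2: place 16 vCPU, 13 vCPU left
host 3: place 19 vCPU, 29 vCPU left
host 3: place 18 vCPU, 11 vCPU left
host 4: place 19 vCPU, 29 vCPU left
host 4: place 20 vCPU, 9 vCPU left
host 5: place 18 vCPU, 30 vCPU left
host 5: place 19 vCPU, 11 vCPU left
host 6: place 18 vCPU, 30 vCPU left
host 6: place 17 vCPU, 13 vCPU left

6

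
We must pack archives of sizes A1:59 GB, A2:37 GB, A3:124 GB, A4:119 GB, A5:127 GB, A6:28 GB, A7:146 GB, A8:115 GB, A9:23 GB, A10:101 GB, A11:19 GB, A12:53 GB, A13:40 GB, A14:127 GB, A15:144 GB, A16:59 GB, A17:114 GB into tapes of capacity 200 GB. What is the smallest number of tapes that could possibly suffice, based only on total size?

Total size = 59 + 37 + 124 + 119 + 127 + 28 + 146 + 115 + 23 + 101 + 19 + 53 + 40 + 127 + 144 + 59 + 114 = 1435 GB.
⌈1435 / 200⌉ = 8.

8 tapes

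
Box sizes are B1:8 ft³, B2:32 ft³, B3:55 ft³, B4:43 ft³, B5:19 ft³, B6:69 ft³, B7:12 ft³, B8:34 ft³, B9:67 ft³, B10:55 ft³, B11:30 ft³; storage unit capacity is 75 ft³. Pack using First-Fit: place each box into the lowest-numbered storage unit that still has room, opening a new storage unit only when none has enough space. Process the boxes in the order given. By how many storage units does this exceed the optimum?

1

First-Fit: [8,32,19,12] [55] [43,30] [69] [34] [67] [55] → 7 storage units.
Total size 424 ft³; any packing needs at least ⌈424/75⌉ = 6 storage units.
An optimal packing achieves that bound: [69] [67,8] [55,19] [55,12] [43,32] [34,30] → 6 storage units.
Excess: 7 − 6 = 1.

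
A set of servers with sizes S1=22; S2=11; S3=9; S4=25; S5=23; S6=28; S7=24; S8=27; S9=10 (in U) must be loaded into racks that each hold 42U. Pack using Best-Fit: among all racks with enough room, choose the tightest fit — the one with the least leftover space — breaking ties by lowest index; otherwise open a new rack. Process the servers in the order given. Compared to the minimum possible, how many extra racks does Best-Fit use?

0

Best-Fit: [22,11,9] [25] [23] [28,10] [24] [27] → 6 racks.
6 servers exceed 21U (half the capacity), and no two of those can share a rack, so at least 6 racks are needed.
So 6 is already optimal.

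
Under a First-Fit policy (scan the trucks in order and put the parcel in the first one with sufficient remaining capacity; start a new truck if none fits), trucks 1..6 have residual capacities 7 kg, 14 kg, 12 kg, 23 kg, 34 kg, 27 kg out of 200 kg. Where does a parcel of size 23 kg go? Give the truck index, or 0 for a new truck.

Trucks with room: truck 4 (23 kg), truck 5 (34 kg), truck 6 (27 kg).
The first with room is truck 4.

4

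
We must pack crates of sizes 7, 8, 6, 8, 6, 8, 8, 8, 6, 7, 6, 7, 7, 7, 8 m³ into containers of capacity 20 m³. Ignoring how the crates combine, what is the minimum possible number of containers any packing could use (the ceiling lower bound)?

Total size = 7 + 8 + 6 + 8 + 6 + 8 + 8 + 8 + 6 + 7 + 6 + 7 + 7 + 7 + 8 = 107 m³.
⌈107 / 20⌉ = 6.

6 containers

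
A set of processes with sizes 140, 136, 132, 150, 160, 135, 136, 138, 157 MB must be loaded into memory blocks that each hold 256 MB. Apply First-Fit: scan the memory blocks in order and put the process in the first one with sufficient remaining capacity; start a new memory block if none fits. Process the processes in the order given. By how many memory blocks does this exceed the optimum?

First-Fit: [140] [136] [132] [150] [160] [135] [136] [138] [157] → 9 memory blocks.
9 processes exceed 128 MB (half the capacity), and no two of those can share a memory block, so at least 9 memory blocks are needed.
So 9 is already optimal.

0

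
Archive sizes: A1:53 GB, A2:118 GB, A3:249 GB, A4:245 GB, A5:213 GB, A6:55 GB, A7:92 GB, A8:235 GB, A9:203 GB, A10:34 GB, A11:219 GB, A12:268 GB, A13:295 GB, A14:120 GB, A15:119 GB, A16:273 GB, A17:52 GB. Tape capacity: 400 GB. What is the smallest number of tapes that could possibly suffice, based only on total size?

Total size = 53 + 118 + 249 + 245 + 213 + 55 + 92 + 235 + 203 + 34 + 219 + 268 + 295 + 120 + 119 + 273 + 52 = 2843 GB.
⌈2843 / 400⌉ = 8.

8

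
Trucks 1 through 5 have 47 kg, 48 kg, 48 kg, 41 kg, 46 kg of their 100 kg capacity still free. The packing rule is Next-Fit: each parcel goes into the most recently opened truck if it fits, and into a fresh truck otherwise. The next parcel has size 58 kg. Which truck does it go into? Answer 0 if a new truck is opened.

Next-Fit only looks at truck 5, which has 46 kg free.
58 kg does not fit, so a new truck is opened.

0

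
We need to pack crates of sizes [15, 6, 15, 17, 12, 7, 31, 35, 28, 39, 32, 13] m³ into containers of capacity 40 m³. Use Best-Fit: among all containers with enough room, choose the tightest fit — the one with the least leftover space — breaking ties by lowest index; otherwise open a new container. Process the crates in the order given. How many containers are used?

Put 15 m³ in container 1; 25 m³ remain.
Put 6 m³ in container 1; 19 m³ remain.
Put 15 m³ in container 1; 4 m³ remain.
Put 17 m³ in container 2; 23 m³ remain.
Put 12 m³ in container 2; 11 m³ remain.
Put 7 m³ in container 2; 4 m³ remain.
Put 31 m³ in container 3; 9 m³ remain.
Put 35 m³ in container 4; 5 m³ remain.
Put 28 m³ in container 5; 12 m³ remain.
Put 39 m³ in container 6; 1 m³ remain.
Put 32 m³ in container 7; 8 m³ remain.
Put 13 m³ in container 8; 27 m³ remain.
Final containers: [15,6,15] [17,12,7] [31] [35] [28] [39] [32] [13].

8 containers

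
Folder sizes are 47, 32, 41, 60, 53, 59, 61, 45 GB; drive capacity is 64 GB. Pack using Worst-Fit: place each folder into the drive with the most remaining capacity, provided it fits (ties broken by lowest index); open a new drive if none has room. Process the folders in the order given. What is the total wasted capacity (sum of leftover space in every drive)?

Put 47 GB in drive 1; 17 GB remain.
Put 32 GB in drive 2; 32 GB remain.
Put 41 GB in drive 3; 23 GB remain.
Put 60 GB in drive 4; 4 GB remain.
Put 53 GB in drive 5; 11 GB remain.
Put 59 GB in drive 6; 5 GB remain.
Put 61 GB in drive 7; 3 GB remain.
Put 45 GB in drive 8; 19 GB remain.
8 drives × 64 GB = 512 GB; used 398 GB; unused 114 GB.

114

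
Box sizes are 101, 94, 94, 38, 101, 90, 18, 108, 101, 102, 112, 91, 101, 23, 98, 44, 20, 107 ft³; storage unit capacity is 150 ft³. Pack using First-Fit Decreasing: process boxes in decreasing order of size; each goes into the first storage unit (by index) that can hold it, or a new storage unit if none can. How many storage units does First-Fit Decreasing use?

Sorted descending: 112, 108, 107, 102, 101, 101, 101, 101, 98, 94, 94, 91, 90, 44, 38, 23, 20, 18.
112 ft³ → storage unit 1 (remaining 38 ft³)
108 ft³ → storage unit 2 (remaining 42 ft³)
107 ft³ → storage unit 3 (remaining 43 ft³)
102 ft³ → storage unit 4 (remaining 48 ft³)
101 ft³ → storage unit 5 (remaining 49 ft³)
101 ft³ → storage unit 6 (remaining 49 ft³)
101 ft³ → storage unit 7 (remaining 49 ft³)
101 ft³ → storage unit 8 (remaining 49 ft³)
98 ft³ → storage unit 9 (remaining 52 ft³)
94 ft³ → storage unit 10 (remaining 56 ft³)
94 ft³ → storage unit 11 (remaining 56 ft³)
91 ft³ → storage unit 12 (remaining 59 ft³)
90 ft³ → storage unit 13 (remaining 60 ft³)
44 ft³ → storage unit 4 (remaining 4 ft³)
38 ft³ → storage unit 1 (remaining 0 ft³)
23 ft³ → storage unit 2 (remaining 19 ft³)
20 ft³ → storage unit 3 (remaining 23 ft³)
18 ft³ → storage unit 2 (remaining 1 ft³)
Final storage units: [112,38] [108,23,18] [107,20] [102,44] [101] [101] [101] [101] [98] [94] [94] [91] [90].

13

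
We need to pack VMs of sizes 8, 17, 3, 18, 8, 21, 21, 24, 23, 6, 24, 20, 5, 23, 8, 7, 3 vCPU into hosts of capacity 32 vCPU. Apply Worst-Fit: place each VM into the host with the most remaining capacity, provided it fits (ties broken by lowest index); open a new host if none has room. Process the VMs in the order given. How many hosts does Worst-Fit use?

9 hosts

Put 8 vCPU in host 1; 24 vCPU remain.
Put 17 vCPU in host 1; 7 vCPU remain.
Put 3 vCPU in host 1; 4 vCPU remain.
Put 18 vCPU in host 2; 14 vCPU remain.
Put 8 vCPU in host 2; 6 vCPU remain.
Put 21 vCPU in host 3; 11 vCPU remain.
Put 21 vCPU in host 4; 11 vCPU remain.
Put 24 vCPU in host 5; 8 vCPU remain.
Put 23 vCPU in host 6; 9 vCPU remain.
Put 6 vCPU in host 3; 5 vCPU remain.
Put 24 vCPU in host 7; 8 vCPU remain.
Put 20 vCPU in host 8; 12 vCPU remain.
Put 5 vCPU in host 8; 7 vCPU remain.
Put 23 vCPU in host 9; 9 vCPU remain.
Put 8 vCPU in host 4; 3 vCPU remain.
Put 7 vCPU in host 6; 2 vCPU remain.
Put 3 vCPU in host 9; 6 vCPU remain.
Final hosts: [8,17,3] [18,8] [21,6] [21,8] [24] [23,7] [24] [20,5] [23,3].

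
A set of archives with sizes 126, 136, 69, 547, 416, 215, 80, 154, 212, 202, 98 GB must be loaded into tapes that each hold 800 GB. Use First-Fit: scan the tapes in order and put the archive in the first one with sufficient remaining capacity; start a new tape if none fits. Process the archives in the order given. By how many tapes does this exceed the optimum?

First-Fit: [126,136,69,416] [547,215] [80,154,212,202,98] → 3 tapes.
Total size 2255 GB; any packing needs at least ⌈2255/800⌉ = 3 tapes.
So 3 is already optimal.

0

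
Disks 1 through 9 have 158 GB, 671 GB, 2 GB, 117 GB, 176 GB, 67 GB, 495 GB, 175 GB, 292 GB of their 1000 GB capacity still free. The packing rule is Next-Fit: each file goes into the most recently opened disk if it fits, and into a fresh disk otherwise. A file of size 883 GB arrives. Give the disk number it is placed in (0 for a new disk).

0

Next-Fit only looks at disk 9, which has 292 GB free.
883 GB does not fit, so a new disk is opened.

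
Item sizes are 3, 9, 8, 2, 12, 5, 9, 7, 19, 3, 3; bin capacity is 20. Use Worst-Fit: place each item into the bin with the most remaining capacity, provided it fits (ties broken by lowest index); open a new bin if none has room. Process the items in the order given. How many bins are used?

5 bins

bin 1: place 3, 17 left
bin 1: place 9, 8 left
bin 1: place 8, 0 left
bin 2: place 2, 18 left
bin 2: place 12, 6 left
bin 2: place 5, 1 left
bin 3: place 9, 11 left
bin 3: place 7, 4 left
bin 4: place 19, 1 left
bin 3: place 3, 1 left
bin 5: place 3, 17 left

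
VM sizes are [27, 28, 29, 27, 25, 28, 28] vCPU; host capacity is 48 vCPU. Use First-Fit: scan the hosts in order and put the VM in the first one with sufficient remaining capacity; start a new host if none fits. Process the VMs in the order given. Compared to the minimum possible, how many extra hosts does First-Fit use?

0

First-Fit: [27] [28] [29] [27] [25] [28] [28] → 7 hosts.
7 VMs exceed 24 vCPU (half the capacity), and no two of those can share a host, so at least 7 hosts are needed.
So 7 is already optimal.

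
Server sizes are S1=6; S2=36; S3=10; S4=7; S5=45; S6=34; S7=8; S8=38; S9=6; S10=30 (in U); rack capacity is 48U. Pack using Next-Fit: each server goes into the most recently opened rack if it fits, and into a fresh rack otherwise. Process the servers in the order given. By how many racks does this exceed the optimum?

1

Next-Fit: [6,36] [10,7] [45] [34,8] [38,6] [30] → 6 racks.
Total size 220U; any packing needs at least ⌈220/48⌉ = 5 racks.
An optimal packing achieves that bound: [45] [38,10] [36,8] [34,7,6] [30,6] → 5 racks.
Excess: 6 − 5 = 1.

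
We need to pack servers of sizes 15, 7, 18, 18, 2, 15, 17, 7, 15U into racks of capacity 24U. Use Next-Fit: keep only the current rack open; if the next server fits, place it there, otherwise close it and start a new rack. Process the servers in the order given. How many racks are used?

rack 1: place 15U, 9U left
rack 1: place 7U, 2U left
rack 2: place 18U, 6U left
rack 3: place 18U, 6U left
rack 3: place 2U, 4U left
rack 4: place 15U, 9U left
rack 5: place 17U, 7U left
rack 5: place 7U, 0U left
rack 6: place 15U, 9U left

6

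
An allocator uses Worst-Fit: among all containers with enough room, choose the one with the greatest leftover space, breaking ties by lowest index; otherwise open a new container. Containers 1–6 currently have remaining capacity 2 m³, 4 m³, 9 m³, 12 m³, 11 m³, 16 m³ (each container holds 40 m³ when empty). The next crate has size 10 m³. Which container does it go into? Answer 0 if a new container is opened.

Containers with room: container 4 (12 m³), container 5 (11 m³), container 6 (16 m³).
Most room is container 6 with 16 m³ free.

6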